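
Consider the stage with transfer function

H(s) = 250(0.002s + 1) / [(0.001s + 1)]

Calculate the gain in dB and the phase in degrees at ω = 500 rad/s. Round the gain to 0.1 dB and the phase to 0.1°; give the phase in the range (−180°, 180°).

50.0 dB, 18.4°

At ω = 500 rad/s:
zero (1 + j500·0.002) = 1 + j1 → |·| ≈ 1.4142, ∠ ≈ 45.00°
pole (1 + j500·0.001) = 1 + j0.5 → |·| ≈ 1.118, ∠ ≈ 26.57°
|H| = 250 · 1.4142 / (1.118) ≈ 316.23
Gain = 20 log₁₀(316.23) ≈ 50.00 dB
∠H = (45.00°) − (26.57°) = 18.43°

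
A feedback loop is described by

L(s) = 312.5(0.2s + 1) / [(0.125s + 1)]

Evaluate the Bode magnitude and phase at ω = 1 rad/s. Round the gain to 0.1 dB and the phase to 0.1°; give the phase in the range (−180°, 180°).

At ω = 1 rad/s:
zero (1 + j1·0.2) = 1 + j0.2 → |·| ≈ 1.0198, ∠ ≈ 11.31°
pole (1 + j1·0.125) = 1 + j0.125 → |·| ≈ 1.0078, ∠ ≈ 7.13°
|L| = 312.5 · 1.0198 / (1.0078) ≈ 316.22
Gain = 20 log₁₀(316.22) ≈ 50.00 dB
∠L = (11.31°) − (7.13°) = 4.18°

50.0 dB, 4.2°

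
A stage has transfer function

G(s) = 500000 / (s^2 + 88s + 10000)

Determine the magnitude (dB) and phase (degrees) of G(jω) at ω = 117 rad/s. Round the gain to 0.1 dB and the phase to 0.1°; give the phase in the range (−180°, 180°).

At s = jω = j117:
quadratic: (j117)² + 88·j117 + 10000 = -3689 + j10296 → |·| ≈ 10937, ∠ ≈ 109.71°
|G| = 500000 / 10937 ≈ 45.716
Gain = 20 log₁₀(45.716) ≈ 33.20 dB
∠G = 0.00° − 109.71° = -109.71°

33.2 dB, -109.7°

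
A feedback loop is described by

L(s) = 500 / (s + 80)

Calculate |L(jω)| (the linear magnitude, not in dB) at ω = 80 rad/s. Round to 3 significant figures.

4.42

At s = jω = j80:
pole (s+80): 80 + j80 → |·| = √(80²+80²) = √12800 ≈ 113.14, ∠ = arctan(80/80) ≈ 45.00°
|L| = 500 / 113.14 ≈ 4.4193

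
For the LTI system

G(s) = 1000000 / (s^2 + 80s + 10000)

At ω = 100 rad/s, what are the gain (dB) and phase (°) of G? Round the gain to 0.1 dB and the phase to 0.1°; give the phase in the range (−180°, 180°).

41.9 dB, -90.0°

At s = jω = j100:
quadratic: (j100)² + 80·j100 + 10000 = 0 + j8000 → |·| ≈ 8000, ∠ ≈ 90.00°
|G| = 1000000 / 8000 ≈ 125
Gain = 20 log₁₀(125) ≈ 41.94 dB
∠G = 0.00° − 90.00° = -90.00°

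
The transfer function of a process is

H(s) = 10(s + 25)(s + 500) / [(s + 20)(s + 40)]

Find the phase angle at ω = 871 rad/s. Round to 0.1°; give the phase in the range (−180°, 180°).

-27.6°

At s = jω = j871:
zero (s+25): 25 + j871 → |·| = √(25²+871²) = √759266 ≈ 871.36, ∠ = arctan(871/25) ≈ 88.36°
zero (s+500): 500 + j871 → |·| = √(500²+871²) = √1008641 ≈ 1004.3, ∠ = arctan(871/500) ≈ 60.14°
pole (s+20): 20 + j871 → |·| = √(20²+871²) = √759041 ≈ 871.23, ∠ = arctan(871/20) ≈ 88.68°
pole (s+40): 40 + j871 → |·| = √(40²+871²) = √760241 ≈ 871.92, ∠ = arctan(871/40) ≈ 87.37°
∠H = 148.50° − 176.05° = -27.55°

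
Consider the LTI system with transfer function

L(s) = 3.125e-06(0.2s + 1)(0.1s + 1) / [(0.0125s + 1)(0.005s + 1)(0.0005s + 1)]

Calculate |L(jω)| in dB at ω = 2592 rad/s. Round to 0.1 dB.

-64.3 dB

At ω = 2592 rad/s:
zero (1 + j2592·0.2) = 1 + j518.4 → |·| ≈ 518.4, ∠ ≈ 89.89°
zero (1 + j2592·0.1) = 1 + j259.2 → |·| ≈ 259.2, ∠ ≈ 89.78°
pole (1 + j2592·0.0125) = 1 + j32.4 → |·| ≈ 32.415, ∠ ≈ 88.23°
pole (1 + j2592·0.005) = 1 + j12.96 → |·| ≈ 12.999, ∠ ≈ 85.59°
pole (1 + j2592·0.0005) = 1 + j1.296 → |·| ≈ 1.637, ∠ ≈ 52.35°
|L| = 3.125e-06 · 518.4 · 259.2 / (32.415 · 12.999 · 1.637) ≈ 0.00060876
Gain = 20 log₁₀(0.00060876) ≈ -64.31 dB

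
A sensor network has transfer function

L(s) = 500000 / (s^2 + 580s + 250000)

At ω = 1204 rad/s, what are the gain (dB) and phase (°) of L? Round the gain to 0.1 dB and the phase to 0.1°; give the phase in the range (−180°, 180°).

-8.9 dB, -149.8°

At s = jω = j1204:
quadratic: (j1204)² + 580·j1204 + 250000 = -1199616 + j698320 → |·| ≈ 1.3881e+06, ∠ ≈ 149.80°
|L| = 500000 / 1.3881e+06 ≈ 0.3602
Gain = 20 log₁₀(0.3602) ≈ -8.87 dB
∠L = 0.00° − 149.80° = -149.80°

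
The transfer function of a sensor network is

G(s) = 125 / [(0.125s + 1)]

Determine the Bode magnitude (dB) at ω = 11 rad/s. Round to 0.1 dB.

At ω = 11 rad/s:
pole (1 + j11·0.125) = 1 + j1.375 → |·| ≈ 1.7002, ∠ ≈ 53.97°
|G| = 125 · 1 / (1.7002) ≈ 73.521
Gain = 20 log₁₀(73.521) ≈ 37.33 dB

37.3 dB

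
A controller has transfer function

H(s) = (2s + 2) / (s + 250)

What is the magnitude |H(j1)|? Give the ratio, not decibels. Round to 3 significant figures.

0.0113

Substitute s = j1:
Numerator: 2(j1) + 2 = 2 + j2
Denominator: (j1) + 250 = 250 + j1
|N| = √(2² + 2²) ≈ 2.8284, ∠N ≈ 45.00°
|D| = √(250² + 1²) ≈ 250, ∠D ≈ 0.23°
|H| = 2.8284 / 250 ≈ 0.011314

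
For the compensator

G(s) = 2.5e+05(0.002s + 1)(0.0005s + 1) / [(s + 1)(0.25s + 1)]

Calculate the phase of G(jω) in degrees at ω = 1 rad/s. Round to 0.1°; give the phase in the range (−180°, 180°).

At ω = 1 rad/s:
zero (1 + j1·0.002) = 1 + j0.002 → |·| ≈ 1, ∠ ≈ 0.11°
zero (1 + j1·0.0005) = 1 + j0.0005 → |·| ≈ 1, ∠ ≈ 0.03°
pole (1 + j1·1) = 1 + j1 → |·| ≈ 1.4142, ∠ ≈ 45.00°
pole (1 + j1·0.25) = 1 + j0.25 → |·| ≈ 1.0308, ∠ ≈ 14.04°
∠G = (0.11° + 0.03°) − (45.00° + 14.04°) = -58.90°

-58.9°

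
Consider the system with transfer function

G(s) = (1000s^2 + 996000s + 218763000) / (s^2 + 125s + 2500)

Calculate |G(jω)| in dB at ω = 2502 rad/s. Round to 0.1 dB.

Substitute s = j2502:
Numerator: 1000(j2502)^2 + 996000(j2502) + 218763000 = -6041241000 + j2491992000
Denominator: (j2502)^2 + 125(j2502) + 2500 = -6257504 + j312750
|N| = √(6041241000² + 2491992000²) ≈ 6.535e+09, ∠N ≈ 157.58°
|D| = √(6257504² + 312750²) ≈ 6.2653e+06, ∠D ≈ 177.14°
|G| = 6.535e+09 / 6.2653e+06 ≈ 1043
Gain = 20 log₁₀(1043) ≈ 60.37 dB

60.4 dB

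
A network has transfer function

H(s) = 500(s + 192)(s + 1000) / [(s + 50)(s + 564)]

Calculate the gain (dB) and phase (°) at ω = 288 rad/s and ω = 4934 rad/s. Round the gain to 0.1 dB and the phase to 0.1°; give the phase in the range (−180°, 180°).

ω = 288: 59.8 dB, -34.8°; ω = 4934: 54.1 dB, -6.6°

At s = jω = j288:
zero (s+192): 192 + j288 → |·| = √(192²+288²) = √119808 ≈ 346.13, ∠ = arctan(288/192) ≈ 56.31°
zero (s+1000): 1000 + j288 → |·| = √(1000²+288²) = √1082944 ≈ 1040.6, ∠ = arctan(288/1000) ≈ 16.07°
pole (s+50): 50 + j288 → |·| = √(50²+288²) = √85444 ≈ 292.31, ∠ = arctan(288/50) ≈ 80.15°
pole (s+564): 564 + j288 → |·| = √(564²+288²) = √401040 ≈ 633.28, ∠ = arctan(288/564) ≈ 27.05°
|H| = 500 · 3.6018e+05 / 1.8511e+05 ≈ 972.88
Gain = 20 log₁₀(972.88) ≈ 59.76 dB
∠H = 72.38° − 107.20° = -34.82°

At s = jω = j4934:
zero (s+192): 192 + j4934 → |·| = √(192²+4934²) = √24381220 ≈ 4937.7, ∠ = arctan(4934/192) ≈ 87.77°
zero (s+1000): 1000 + j4934 → |·| = √(1000²+4934²) = √25344356 ≈ 5034.3, ∠ = arctan(4934/1000) ≈ 78.54°
pole (s+50): 50 + j4934 → |·| = √(50²+4934²) = √24346856 ≈ 4934.3, ∠ = arctan(4934/50) ≈ 89.42°
pole (s+564): 564 + j4934 → |·| = √(564²+4934²) = √24662452 ≈ 4966.1, ∠ = arctan(4934/564) ≈ 83.48°
|H| = 500 · 2.4858e+07 / 2.4504e+07 ≈ 507.22
Gain = 20 log₁₀(507.22) ≈ 54.10 dB
∠H = 166.31° − 172.90° = -6.59°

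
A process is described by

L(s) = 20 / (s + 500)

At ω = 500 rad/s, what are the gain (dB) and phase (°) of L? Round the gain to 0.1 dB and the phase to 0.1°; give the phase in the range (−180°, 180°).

-31.0 dB, -45.0°

At s = jω = j500:
pole (s+500): 500 + j500 → |·| = √(500²+500²) = √500000 ≈ 707.11, ∠ = arctan(500/500) ≈ 45.00°
|L| = 20 / 707.11 ≈ 0.028284
Gain = 20 log₁₀(0.028284) ≈ -30.97 dB
∠L = 0.00° − 45.00° = -45.00°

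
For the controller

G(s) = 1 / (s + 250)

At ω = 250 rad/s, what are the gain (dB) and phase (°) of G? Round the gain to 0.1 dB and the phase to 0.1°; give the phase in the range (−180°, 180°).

At s = jω = j250:
pole (s+250): 250 + j250 → |·| = √(250²+250²) = √125000 ≈ 353.55, ∠ = arctan(250/250) ≈ 45.00°
|G| = 1 / 353.55 ≈ 0.0028285
Gain = 20 log₁₀(0.0028285) ≈ -50.97 dB
∠G = 0.00° − 45.00° = -45.00°

-51.0 dB, -45.0°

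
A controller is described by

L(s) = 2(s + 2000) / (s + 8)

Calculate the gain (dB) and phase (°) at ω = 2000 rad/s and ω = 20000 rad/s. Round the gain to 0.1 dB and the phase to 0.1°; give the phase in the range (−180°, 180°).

At s = jω = j2000:
zero (s+2000): 2000 + j2000 → |·| = √(2000²+2000²) = √8000000 ≈ 2828.4, ∠ = arctan(2000/2000) ≈ 45.00°
pole (s+8): 8 + j2000 → |·| = √(8²+2000²) = √4000064 ≈ 2000, ∠ = arctan(2000/8) ≈ 89.77°
|L| = 2 · 2828.4 / 2000 ≈ 2.8284
Gain = 20 log₁₀(2.8284) ≈ 9.03 dB
∠L = 45.00° − 89.77° = -44.77°

At s = jω = j20000:
zero (s+2000): 2000 + j20000 → |·| = √(2000²+20000²) = √404000000 ≈ 20100, ∠ = arctan(20000/2000) ≈ 84.29°
pole (s+8): 8 + j20000 → |·| = √(8²+20000²) = √400000064 ≈ 20000, ∠ = arctan(20000/8) ≈ 89.98°
|L| = 2 · 20100 / 20000 ≈ 2.01
Gain = 20 log₁₀(2.01) ≈ 6.06 dB
∠L = 84.29° − 89.98° = -5.69°

ω = 2000: 9.0 dB, -44.8°; ω = 20000: 6.1 dB, -5.7°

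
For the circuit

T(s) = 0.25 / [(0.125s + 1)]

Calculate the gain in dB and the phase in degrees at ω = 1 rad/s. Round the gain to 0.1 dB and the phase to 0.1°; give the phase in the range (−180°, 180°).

-12.1 dB, -7.1°

At ω = 1 rad/s:
pole (1 + j1·0.125) = 1 + j0.125 → |·| ≈ 1.0078, ∠ ≈ 7.13°
|T| = 0.25 · 1 / (1.0078) ≈ 0.24807
Gain = 20 log₁₀(0.24807) ≈ -12.11 dB
∠T = (0°) − (7.13°) = -7.13°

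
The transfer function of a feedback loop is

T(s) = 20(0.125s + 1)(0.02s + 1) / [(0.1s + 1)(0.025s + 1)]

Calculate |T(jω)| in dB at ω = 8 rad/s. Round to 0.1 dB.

26.8 dB

At ω = 8 rad/s:
zero (1 + j8·0.125) = 1 + j1 → |·| ≈ 1.4142, ∠ ≈ 45.00°
zero (1 + j8·0.02) = 1 + j0.16 → |·| ≈ 1.0127, ∠ ≈ 9.09°
pole (1 + j8·0.1) = 1 + j0.8 → |·| ≈ 1.2806, ∠ ≈ 38.66°
pole (1 + j8·0.025) = 1 + j0.2 → |·| ≈ 1.0198, ∠ ≈ 11.31°
|T| = 20 · 1.4142 · 1.0127 / (1.2806 · 1.0198) ≈ 21.933
Gain = 20 log₁₀(21.933) ≈ 26.82 dB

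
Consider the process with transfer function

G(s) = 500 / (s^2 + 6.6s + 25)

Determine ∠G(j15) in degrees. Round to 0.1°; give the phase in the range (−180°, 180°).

At s = jω = j15:
quadratic: (j15)² + 6.6·j15 + 25 = -200 + j99 → |·| ≈ 223.16, ∠ ≈ 153.66°
∠G = 0.00° − 153.66° = -153.66°

-153.7°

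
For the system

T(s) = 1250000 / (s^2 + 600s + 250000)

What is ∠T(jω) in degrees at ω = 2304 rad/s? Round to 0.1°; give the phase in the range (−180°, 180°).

-164.7°

At s = jω = j2304:
quadratic: (j2304)² + 600·j2304 + 250000 = -5058416 + j1382400 → |·| ≈ 5.2439e+06, ∠ ≈ 164.72°
∠T = 0.00° − 164.72° = -164.72°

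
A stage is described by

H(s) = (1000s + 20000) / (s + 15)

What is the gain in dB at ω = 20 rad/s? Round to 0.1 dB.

61.1 dB

Substitute s = j20:
Numerator: 1000(j20) + 20000 = 20000 + j20000
Denominator: (j20) + 15 = 15 + j20
|N| = √(20000² + 20000²) ≈ 28284, ∠N ≈ 45.00°
|D| = √(15² + 20²) ≈ 25, ∠D ≈ 53.13°
|H| = 28284 / 25 ≈ 1131.4
Gain = 20 log₁₀(1131.4) ≈ 61.07 dB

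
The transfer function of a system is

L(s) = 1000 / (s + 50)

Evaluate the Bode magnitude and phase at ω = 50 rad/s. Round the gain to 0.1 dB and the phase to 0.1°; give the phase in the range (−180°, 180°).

Substitute s = j50:
Numerator: 1000 = 1000 + j0
Denominator: (j50) + 50 = 50 + j50
|N| = √(1000² + 0²) ≈ 1000, ∠N ≈ 0.00°
|D| = √(50² + 50²) ≈ 70.711, ∠D ≈ 45.00°
|L| = 1000 / 70.711 ≈ 14.142
Gain = 20 log₁₀(14.142) ≈ 23.01 dB
∠L = 0.00° − 45.00° = -45.00°

23.0 dB, -45.0°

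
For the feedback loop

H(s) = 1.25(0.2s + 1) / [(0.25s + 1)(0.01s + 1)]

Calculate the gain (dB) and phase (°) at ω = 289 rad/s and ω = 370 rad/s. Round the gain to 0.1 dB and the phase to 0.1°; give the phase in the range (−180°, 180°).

At ω = 289 rad/s:
zero (1 + j289·0.2) = 1 + j57.8 → |·| ≈ 57.809, ∠ ≈ 89.01°
pole (1 + j289·0.25) = 1 + j72.25 → |·| ≈ 72.257, ∠ ≈ 89.21°
pole (1 + j289·0.01) = 1 + j2.89 → |·| ≈ 3.0581, ∠ ≈ 70.91°
|H| = 1.25 · 57.809 / (72.257 · 3.0581) ≈ 0.32702
Gain = 20 log₁₀(0.32702) ≈ -9.71 dB
∠H = (89.01°) − (89.21° + 70.91°) = -71.11°

At ω = 370 rad/s:
zero (1 + j370·0.2) = 1 + j74 → |·| ≈ 74.007, ∠ ≈ 89.23°
pole (1 + j370·0.25) = 1 + j92.5 → |·| ≈ 92.505, ∠ ≈ 89.38°
pole (1 + j370·0.01) = 1 + j3.7 → |·| ≈ 3.8328, ∠ ≈ 74.88°
|H| = 1.25 · 74.007 / (92.505 · 3.8328) ≈ 0.26092
Gain = 20 log₁₀(0.26092) ≈ -11.67 dB
∠H = (89.23°) − (89.38° + 74.88°) = -75.03°

ω = 289: -9.7 dB, -71.1°; ω = 370: -11.7 dB, -75.0°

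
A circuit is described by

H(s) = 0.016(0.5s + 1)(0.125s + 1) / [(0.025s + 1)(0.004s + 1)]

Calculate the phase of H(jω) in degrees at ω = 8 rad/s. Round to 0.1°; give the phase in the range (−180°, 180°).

107.8°

At ω = 8 rad/s:
zero (1 + j8·0.5) = 1 + j4 → |·| ≈ 4.1231, ∠ ≈ 75.96°
zero (1 + j8·0.125) = 1 + j1 → |·| ≈ 1.4142, ∠ ≈ 45.00°
pole (1 + j8·0.025) = 1 + j0.2 → |·| ≈ 1.0198, ∠ ≈ 11.31°
pole (1 + j8·0.004) = 1 + j0.032 → |·| ≈ 1.0005, ∠ ≈ 1.83°
∠H = (75.96° + 45.00°) − (11.31° + 1.83°) = 107.82°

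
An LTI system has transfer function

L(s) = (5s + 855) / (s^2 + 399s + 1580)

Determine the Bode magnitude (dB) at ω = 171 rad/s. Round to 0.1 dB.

Substitute s = j171:
Numerator: 5(j171) + 855 = 855 + j855
Denominator: (j171)^2 + 399(j171) + 1580 = -27661 + j68229
|N| = √(855² + 855²) ≈ 1209.2, ∠N ≈ 45.00°
|D| = √(27661² + 68229²) ≈ 73623, ∠D ≈ 112.07°
|L| = 1209.2 / 73623 ≈ 0.016424
Gain = 20 log₁₀(0.016424) ≈ -35.69 dB

-35.7 dB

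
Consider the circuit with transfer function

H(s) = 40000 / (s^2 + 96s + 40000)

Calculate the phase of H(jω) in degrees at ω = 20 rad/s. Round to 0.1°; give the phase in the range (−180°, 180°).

At s = jω = j20:
quadratic: (j20)² + 96·j20 + 40000 = 39600 + j1920 → |·| ≈ 39647, ∠ ≈ 2.78°
∠H = 0.00° − 2.78° = -2.78°

-2.8°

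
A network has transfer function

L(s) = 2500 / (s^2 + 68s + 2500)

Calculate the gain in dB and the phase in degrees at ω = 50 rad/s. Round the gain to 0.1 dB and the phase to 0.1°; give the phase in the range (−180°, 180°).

-2.7 dB, -90.0°

At s = jω = j50:
quadratic: (j50)² + 68·j50 + 2500 = 0 + j3400 → |·| ≈ 3400, ∠ ≈ 90.00°
|L| = 2500 / 3400 ≈ 0.73529
Gain = 20 log₁₀(0.73529) ≈ -2.67 dB
∠L = 0.00° − 90.00° = -90.00°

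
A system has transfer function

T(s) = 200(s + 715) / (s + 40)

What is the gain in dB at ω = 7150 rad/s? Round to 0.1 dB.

46.1 dB

At s = jω = j7150:
zero (s+715): 715 + j7150 → |·| = √(715²+7150²) = √51633725 ≈ 7185.7, ∠ = arctan(7150/715) ≈ 84.29°
pole (s+40): 40 + j7150 → |·| = √(40²+7150²) = √51124100 ≈ 7150.1, ∠ = arctan(7150/40) ≈ 89.68°
|T| = 200 · 7185.7 / 7150.1 ≈ 201
Gain = 20 log₁₀(201) ≈ 46.06 dB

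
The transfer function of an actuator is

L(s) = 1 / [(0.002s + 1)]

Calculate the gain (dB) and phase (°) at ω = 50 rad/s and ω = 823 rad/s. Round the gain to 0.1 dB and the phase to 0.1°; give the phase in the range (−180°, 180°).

ω = 50: -0.0 dB, -5.7°; ω = 823: -5.7 dB, -58.7°

At ω = 50 rad/s:
pole (1 + j50·0.002) = 1 + j0.1 → |·| ≈ 1.005, ∠ ≈ 5.71°
|L| = 1 · 1 / (1.005) ≈ 0.99502
Gain = 20 log₁₀(0.99502) ≈ -0.04 dB
∠L = (0°) − (5.71°) = -5.71°

At ω = 823 rad/s:
pole (1 + j823·0.002) = 1 + j1.646 → |·| ≈ 1.926, ∠ ≈ 58.72°
|L| = 1 · 1 / (1.926) ≈ 0.51921
Gain = 20 log₁₀(0.51921) ≈ -5.69 dB
∠L = (0°) − (58.72°) = -58.72°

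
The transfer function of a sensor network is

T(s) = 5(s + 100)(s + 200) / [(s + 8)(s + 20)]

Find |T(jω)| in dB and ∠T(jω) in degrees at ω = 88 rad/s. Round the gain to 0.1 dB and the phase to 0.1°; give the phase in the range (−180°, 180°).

25.2 dB, -96.9°

At s = jω = j88:
zero (s+100): 100 + j88 → |·| = √(100²+88²) = √17744 ≈ 133.21, ∠ = arctan(88/100) ≈ 41.35°
zero (s+200): 200 + j88 → |·| = √(200²+88²) = √47744 ≈ 218.5, ∠ = arctan(88/200) ≈ 23.75°
pole (s+8): 8 + j88 → |·| = √(8²+88²) = √7808 ≈ 88.363, ∠ = arctan(88/8) ≈ 84.81°
pole (s+20): 20 + j88 → |·| = √(20²+88²) = √8144 ≈ 90.244, ∠ = arctan(88/20) ≈ 77.20°
|T| = 5 · 29106 / 7974.2 ≈ 18.25
Gain = 20 log₁₀(18.25) ≈ 25.23 dB
∠T = 65.10° − 162.01° = -96.91°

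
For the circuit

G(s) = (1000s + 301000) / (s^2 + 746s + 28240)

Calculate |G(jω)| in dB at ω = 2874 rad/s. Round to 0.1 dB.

-9.4 dB

Substitute s = j2874:
Numerator: 1000(j2874) + 301000 = 301000 + j2874000
Denominator: (j2874)^2 + 746(j2874) + 28240 = -8231636 + j2144004
|N| = √(301000² + 2874000²) ≈ 2.8897e+06, ∠N ≈ 84.02°
|D| = √(8231636² + 2144004²) ≈ 8.5063e+06, ∠D ≈ 165.40°
|G| = 2.8897e+06 / 8.5063e+06 ≈ 0.33971
Gain = 20 log₁₀(0.33971) ≈ -9.38 dB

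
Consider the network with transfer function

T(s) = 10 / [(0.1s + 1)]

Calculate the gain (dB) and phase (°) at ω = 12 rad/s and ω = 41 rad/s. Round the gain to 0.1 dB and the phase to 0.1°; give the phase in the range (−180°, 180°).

ω = 12: 16.1 dB, -50.2°; ω = 41: 7.5 dB, -76.3°

At ω = 12 rad/s:
pole (1 + j12·0.1) = 1 + j1.2 → |·| ≈ 1.562, ∠ ≈ 50.19°
|T| = 10 · 1 / (1.562) ≈ 6.402
Gain = 20 log₁₀(6.402) ≈ 16.13 dB
∠T = (0°) − (50.19°) = -50.19°

At ω = 41 rad/s:
pole (1 + j41·0.1) = 1 + j4.1 → |·| ≈ 4.2202, ∠ ≈ 76.29°
|T| = 10 · 1 / (4.2202) ≈ 2.3696
Gain = 20 log₁₀(2.3696) ≈ 7.49 dB
∠T = (0°) − (76.29°) = -76.29°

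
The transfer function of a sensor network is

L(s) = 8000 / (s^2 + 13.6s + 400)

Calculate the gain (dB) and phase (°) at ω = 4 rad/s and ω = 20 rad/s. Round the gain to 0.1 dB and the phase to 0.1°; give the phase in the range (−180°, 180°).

ω = 4: 26.3 dB, -8.1°; ω = 20: 29.4 dB, -90.0°

At s = jω = j4:
quadratic: (j4)² + 13.6·j4 + 400 = 384 + j54.4 → |·| ≈ 387.83, ∠ ≈ 8.06°
|L| = 8000 / 387.83 ≈ 20.628
Gain = 20 log₁₀(20.628) ≈ 26.29 dB
∠L = 0.00° − 8.06° = -8.06°

At s = jω = j20:
quadratic: (j20)² + 13.6·j20 + 400 = 0 + j272 → |·| ≈ 272, ∠ ≈ 90.00°
|L| = 8000 / 272 ≈ 29.412
Gain = 20 log₁₀(29.412) ≈ 29.37 dB
∠L = 0.00° − 90.00° = -90.00°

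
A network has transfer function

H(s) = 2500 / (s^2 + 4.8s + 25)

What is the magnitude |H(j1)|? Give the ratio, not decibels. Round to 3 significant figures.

At s = jω = j1:
quadratic: (j1)² + 4.8·j1 + 25 = 24 + j4.8 → |·| ≈ 24.475, ∠ ≈ 11.31°
|H| = 2500 / 24.475 ≈ 102.15

102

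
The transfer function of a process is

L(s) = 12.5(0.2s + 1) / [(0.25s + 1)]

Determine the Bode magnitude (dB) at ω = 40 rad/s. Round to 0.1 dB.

At ω = 40 rad/s:
zero (1 + j40·0.2) = 1 + j8 → |·| ≈ 8.0623, ∠ ≈ 82.87°
pole (1 + j40·0.25) = 1 + j10 → |·| ≈ 10.05, ∠ ≈ 84.29°
|L| = 12.5 · 8.0623 / (10.05) ≈ 10.028
Gain = 20 log₁₀(10.028) ≈ 20.02 dB

20.0 dB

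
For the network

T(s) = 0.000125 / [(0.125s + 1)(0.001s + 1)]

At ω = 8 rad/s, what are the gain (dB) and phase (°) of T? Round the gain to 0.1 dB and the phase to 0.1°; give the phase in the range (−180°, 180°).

-81.1 dB, -45.5°

At ω = 8 rad/s:
pole (1 + j8·0.125) = 1 + j1 → |·| ≈ 1.4142, ∠ ≈ 45.00°
pole (1 + j8·0.001) = 1 + j0.008 → |·| ≈ 1, ∠ ≈ 0.46°
|T| = 0.000125 · 1 / (1.4142 · 1) ≈ 8.8389e-05
Gain = 20 log₁₀(8.8389e-05) ≈ -81.07 dB
∠T = (0°) − (45.00° + 0.46°) = -45.46°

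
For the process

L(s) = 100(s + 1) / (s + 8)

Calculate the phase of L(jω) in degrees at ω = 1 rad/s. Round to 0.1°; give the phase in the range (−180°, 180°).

At s = jω = j1:
zero (s+1): 1 + j1 → |·| = √(1²+1²) = √2 ≈ 1.4142, ∠ = arctan(1/1) ≈ 45.00°
pole (s+8): 8 + j1 → |·| = √(8²+1²) = √65 ≈ 8.0623, ∠ = arctan(1/8) ≈ 7.13°
∠L = 45.00° − 7.13° = 37.87°

37.9°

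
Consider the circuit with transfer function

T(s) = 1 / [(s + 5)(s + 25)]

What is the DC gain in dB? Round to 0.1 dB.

T(0) = 1 / (5·25) = 0.008
20 log₁₀(0.008) ≈ -41.94 dB

-41.9 dB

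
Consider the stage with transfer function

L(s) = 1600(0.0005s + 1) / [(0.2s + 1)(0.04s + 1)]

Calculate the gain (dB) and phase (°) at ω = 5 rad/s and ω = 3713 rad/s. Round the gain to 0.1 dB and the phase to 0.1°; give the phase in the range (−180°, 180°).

ω = 5: 60.9 dB, -56.2°; ω = 3713: -30.3 dB, -117.8°

At ω = 5 rad/s:
zero (1 + j5·0.0005) = 1 + j0.0025 → |·| ≈ 1, ∠ ≈ 0.14°
pole (1 + j5·0.2) = 1 + j1 → |·| ≈ 1.4142, ∠ ≈ 45.00°
pole (1 + j5·0.04) = 1 + j0.2 → |·| ≈ 1.0198, ∠ ≈ 11.31°
|L| = 1600 · 1 / (1.4142 · 1.0198) ≈ 1109.4
Gain = 20 log₁₀(1109.4) ≈ 60.90 dB
∠L = (0.14°) − (45.00° + 11.31°) = -56.17°

At ω = 3713 rad/s:
zero (1 + j3713·0.0005) = 1 + j1.8565 → |·| ≈ 2.1087, ∠ ≈ 61.69°
pole (1 + j3713·0.2) = 1 + j742.6 → |·| ≈ 742.6, ∠ ≈ 89.92°
pole (1 + j3713·0.04) = 1 + j148.52 → |·| ≈ 148.52, ∠ ≈ 89.61°
|L| = 1600 · 2.1087 / (742.6 · 148.52) ≈ 0.030591
Gain = 20 log₁₀(0.030591) ≈ -30.29 dB
∠L = (61.69°) − (89.92° + 89.61°) = -117.84°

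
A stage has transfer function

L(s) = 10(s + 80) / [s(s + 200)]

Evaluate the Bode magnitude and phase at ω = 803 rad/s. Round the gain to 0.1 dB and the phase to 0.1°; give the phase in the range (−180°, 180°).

At s = jω = j803:
zero (s+80): 80 + j803 → |·| = √(80²+803²) = √651209 ≈ 806.98, ∠ = arctan(803/80) ≈ 84.31°
pole (s+200): 200 + j803 → |·| = √(200²+803²) = √684809 ≈ 827.53, ∠ = arctan(803/200) ≈ 76.01°
pole at origin: |s| = 803, ∠ = 90.00° (in denominator)
|L| = 10 · 806.98 / 6.6451e+05 ≈ 0.012144
Gain = 20 log₁₀(0.012144) ≈ -38.31 dB
∠L = 84.31° − 166.01° = -81.70°

-38.3 dB, -81.7°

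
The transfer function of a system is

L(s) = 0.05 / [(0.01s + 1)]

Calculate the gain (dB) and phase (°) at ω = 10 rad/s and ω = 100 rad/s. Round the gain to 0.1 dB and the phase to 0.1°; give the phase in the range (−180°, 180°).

ω = 10: -26.1 dB, -5.7°; ω = 100: -29.0 dB, -45.0°

At ω = 10 rad/s:
pole (1 + j10·0.01) = 1 + j0.1 → |·| ≈ 1.005, ∠ ≈ 5.71°
|L| = 0.05 · 1 / (1.005) ≈ 0.049751
Gain = 20 log₁₀(0.049751) ≈ -26.06 dB
∠L = (0°) − (5.71°) = -5.71°

At ω = 100 rad/s:
pole (1 + j100·0.01) = 1 + j1 → |·| ≈ 1.4142, ∠ ≈ 45.00°
|L| = 0.05 · 1 / (1.4142) ≈ 0.035356
Gain = 20 log₁₀(0.035356) ≈ -29.03 dB
∠L = (0°) − (45.00°) = -45.00°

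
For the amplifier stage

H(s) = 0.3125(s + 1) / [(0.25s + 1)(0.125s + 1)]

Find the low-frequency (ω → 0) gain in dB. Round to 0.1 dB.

-10.1 dB

H(0) = 0.3125 · 1 / 1 = 0.3125
20 log₁₀(0.3125) ≈ -10.10 dB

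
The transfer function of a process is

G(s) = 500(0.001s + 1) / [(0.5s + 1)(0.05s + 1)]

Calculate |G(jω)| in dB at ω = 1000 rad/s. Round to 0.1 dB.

At ω = 1000 rad/s:
zero (1 + j1000·0.001) = 1 + j1 → |·| ≈ 1.4142, ∠ ≈ 45.00°
pole (1 + j1000·0.5) = 1 + j500 → |·| ≈ 500, ∠ ≈ 89.89°
pole (1 + j1000·0.05) = 1 + j50 → |·| ≈ 50.01, ∠ ≈ 88.85°
|G| = 500 · 1.4142 / (500 · 50.01) ≈ 0.028278
Gain = 20 log₁₀(0.028278) ≈ -30.97 dB

-31.0 dB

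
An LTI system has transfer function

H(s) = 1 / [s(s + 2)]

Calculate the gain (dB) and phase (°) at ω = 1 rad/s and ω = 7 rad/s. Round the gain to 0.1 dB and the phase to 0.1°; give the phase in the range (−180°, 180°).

ω = 1: -7.0 dB, -116.6°; ω = 7: -34.1 dB, -164.1°

At s = jω = j1:
pole (s+2): 2 + j1 → |·| = √(2²+1²) = √5 ≈ 2.2361, ∠ = arctan(1/2) ≈ 26.57°
pole at origin: |s| = 1, ∠ = 90.00° (in denominator)
|H| = 1 / 2.2361 ≈ 0.44721
Gain = 20 log₁₀(0.44721) ≈ -6.99 dB
∠H = 0.00° − 116.57° = -116.57°

At s = jω = j7:
pole (s+2): 2 + j7 → |·| = √(2²+7²) = √53 ≈ 7.2801, ∠ = arctan(7/2) ≈ 74.05°
pole at origin: |s| = 7, ∠ = 90.00° (in denominator)
|H| = 1 / 50.961 ≈ 0.019623
Gain = 20 log₁₀(0.019623) ≈ -34.14 dB
∠H = 0.00° − 164.05° = -164.05°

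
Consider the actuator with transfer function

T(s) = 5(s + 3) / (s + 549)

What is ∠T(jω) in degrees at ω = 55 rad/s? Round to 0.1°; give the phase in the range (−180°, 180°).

81.2°

At s = jω = j55:
zero (s+3): 3 + j55 → |·| = √(3²+55²) = √3034 ≈ 55.082, ∠ = arctan(55/3) ≈ 86.88°
pole (s+549): 549 + j55 → |·| = √(549²+55²) = √304426 ≈ 551.75, ∠ = arctan(55/549) ≈ 5.72°
∠T = 86.88° − 5.72° = 81.16°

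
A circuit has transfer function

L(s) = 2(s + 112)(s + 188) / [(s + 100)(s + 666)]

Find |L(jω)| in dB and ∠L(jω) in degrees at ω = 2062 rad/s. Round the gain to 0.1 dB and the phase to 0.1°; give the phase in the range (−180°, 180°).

5.6 dB, 12.4°

At s = jω = j2062:
zero (s+112): 112 + j2062 → |·| = √(112²+2062²) = √4264388 ≈ 2065, ∠ = arctan(2062/112) ≈ 86.89°
zero (s+188): 188 + j2062 → |·| = √(188²+2062²) = √4287188 ≈ 2070.6, ∠ = arctan(2062/188) ≈ 84.79°
pole (s+100): 100 + j2062 → |·| = √(100²+2062²) = √4261844 ≈ 2064.4, ∠ = arctan(2062/100) ≈ 87.22°
pole (s+666): 666 + j2062 → |·| = √(666²+2062²) = √4695400 ≈ 2166.9, ∠ = arctan(2062/666) ≈ 72.10°
|L| = 2 · 4.2758e+06 / 4.4733e+06 ≈ 1.9117
Gain = 20 log₁₀(1.9117) ≈ 5.63 dB
∠L = 171.68° − 159.32° = 12.36°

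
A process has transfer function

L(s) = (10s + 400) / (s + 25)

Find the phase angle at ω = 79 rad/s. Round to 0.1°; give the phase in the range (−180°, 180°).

Substitute s = j79:
Numerator: 10(j79) + 400 = 400 + j790
Denominator: (j79) + 25 = 25 + j79
|N| = √(400² + 790²) ≈ 885.49, ∠N ≈ 63.15°
|D| = √(25² + 79²) ≈ 82.861, ∠D ≈ 72.44°
∠L = 63.15° − 72.44° = -9.29°

-9.3°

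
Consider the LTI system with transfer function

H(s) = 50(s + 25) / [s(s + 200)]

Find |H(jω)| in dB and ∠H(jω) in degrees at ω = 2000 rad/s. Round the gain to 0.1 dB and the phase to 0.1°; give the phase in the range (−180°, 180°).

At s = jω = j2000:
zero (s+25): 25 + j2000 → |·| = √(25²+2000²) = √4000625 ≈ 2000.2, ∠ = arctan(2000/25) ≈ 89.28°
pole (s+200): 200 + j2000 → |·| = √(200²+2000²) = √4040000 ≈ 2010, ∠ = arctan(2000/200) ≈ 84.29°
pole at origin: |s| = 2000, ∠ = 90.00° (in denominator)
|H| = 50 · 2000.2 / 4.02e+06 ≈ 0.024878
Gain = 20 log₁₀(0.024878) ≈ -32.08 dB
∠H = 89.28° − 174.29° = -85.01°

-32.1 dB, -85.0°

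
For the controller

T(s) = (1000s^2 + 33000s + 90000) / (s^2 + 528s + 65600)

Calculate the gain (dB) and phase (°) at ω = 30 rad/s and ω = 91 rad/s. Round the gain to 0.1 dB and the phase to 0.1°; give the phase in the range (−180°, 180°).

ω = 30: 25.7 dB, 115.5°; ω = 91: 41.3 dB, 119.9°

Substitute s = j30:
Numerator: 1000(j30)^2 + 33000(j30) + 90000 = -810000 + j990000
Denominator: (j30)^2 + 528(j30) + 65600 = 64700 + j15840
|N| = √(810000² + 990000²) ≈ 1.2791e+06, ∠N ≈ 129.29°
|D| = √(64700² + 15840²) ≈ 66611, ∠D ≈ 13.76°
|T| = 1.2791e+06 / 66611 ≈ 19.203
Gain = 20 log₁₀(19.203) ≈ 25.67 dB
∠T = 129.29° − 13.76° = 115.53°

Substitute s = j91:
Numerator: 1000(j91)^2 + 33000(j91) + 90000 = -8191000 + j3003000
Denominator: (j91)^2 + 528(j91) + 65600 = 57319 + j48048
|N| = √(8191000² + 3003000²) ≈ 8.7241e+06, ∠N ≈ 159.87°
|D| = √(57319² + 48048²) ≈ 74794, ∠D ≈ 39.97°
|T| = 8.7241e+06 / 74794 ≈ 116.64
Gain = 20 log₁₀(116.64) ≈ 41.34 dB
∠T = 159.87° − 39.97° = 119.90°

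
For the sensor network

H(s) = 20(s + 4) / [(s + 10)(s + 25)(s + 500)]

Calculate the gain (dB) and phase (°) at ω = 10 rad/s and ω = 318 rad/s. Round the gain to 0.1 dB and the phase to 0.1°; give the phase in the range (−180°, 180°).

At s = jω = j10:
zero (s+4): 4 + j10 → |·| = √(4²+10²) = √116 ≈ 10.77, ∠ = arctan(10/4) ≈ 68.20°
pole (s+10): 10 + j10 → |·| = √(10²+10²) = √200 ≈ 14.142, ∠ = arctan(10/10) ≈ 45.00°
pole (s+25): 25 + j10 → |·| = √(25²+10²) = √725 ≈ 26.926, ∠ = arctan(10/25) ≈ 21.80°
pole (s+500): 500 + j10 → |·| = √(500²+10²) = √250100 ≈ 500.1, ∠ = arctan(10/500) ≈ 1.15°
|H| = 20 · 10.77 / 1.9043e+05 ≈ 0.0011311
Gain = 20 log₁₀(0.0011311) ≈ -58.93 dB
∠H = 68.20° − 67.95° = 0.25°

At s = jω = j318:
zero (s+4): 4 + j318 → |·| = √(4²+318²) = √101140 ≈ 318.03, ∠ = arctan(318/4) ≈ 89.28°
pole (s+10): 10 + j318 → |·| = √(10²+318²) = √101224 ≈ 318.16, ∠ = arctan(318/10) ≈ 88.20°
pole (s+25): 25 + j318 → |·| = √(25²+318²) = √101749 ≈ 318.98, ∠ = arctan(318/25) ≈ 85.50°
pole (s+500): 500 + j318 → |·| = √(500²+318²) = √351124 ≈ 592.56, ∠ = arctan(318/500) ≈ 32.46°
|H| = 20 · 318.03 / 6.0137e+07 ≈ 0.00010577
Gain = 20 log₁₀(0.00010577) ≈ -79.51 dB
∠H = 89.28° − 206.16° = -116.88°

ω = 10: -58.9 dB, 0.3°; ω = 318: -79.5 dB, -116.9°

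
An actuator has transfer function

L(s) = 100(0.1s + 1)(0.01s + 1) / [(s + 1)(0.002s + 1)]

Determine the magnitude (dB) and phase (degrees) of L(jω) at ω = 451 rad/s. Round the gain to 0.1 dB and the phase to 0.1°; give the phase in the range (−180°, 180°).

30.7 dB, 34.3°

At ω = 451 rad/s:
zero (1 + j451·0.1) = 1 + j45.1 → |·| ≈ 45.111, ∠ ≈ 88.73°
zero (1 + j451·0.01) = 1 + j4.51 → |·| ≈ 4.6195, ∠ ≈ 77.50°
pole (1 + j451·1) = 1 + j451 → |·| ≈ 451, ∠ ≈ 89.87°
pole (1 + j451·0.002) = 1 + j0.902 → |·| ≈ 1.3467, ∠ ≈ 42.05°
|L| = 100 · 45.111 · 4.6195 / (451 · 1.3467) ≈ 34.311
Gain = 20 log₁₀(34.311) ≈ 30.71 dB
∠L = (88.73° + 77.50°) − (89.87° + 42.05°) = 34.31°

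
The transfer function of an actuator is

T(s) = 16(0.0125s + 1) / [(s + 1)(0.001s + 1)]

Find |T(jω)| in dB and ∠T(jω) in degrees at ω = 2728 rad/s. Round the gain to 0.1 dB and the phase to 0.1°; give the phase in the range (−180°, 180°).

At ω = 2728 rad/s:
zero (1 + j2728·0.0125) = 1 + j34.1 → |·| ≈ 34.115, ∠ ≈ 88.32°
pole (1 + j2728·1) = 1 + j2728 → |·| ≈ 2728, ∠ ≈ 89.98°
pole (1 + j2728·0.001) = 1 + j2.728 → |·| ≈ 2.9055, ∠ ≈ 69.87°
|T| = 16 · 34.115 / (2728 · 2.9055) ≈ 0.068865
Gain = 20 log₁₀(0.068865) ≈ -23.24 dB
∠T = (88.32°) − (89.98° + 69.87°) = -71.53°

-23.2 dB, -71.5°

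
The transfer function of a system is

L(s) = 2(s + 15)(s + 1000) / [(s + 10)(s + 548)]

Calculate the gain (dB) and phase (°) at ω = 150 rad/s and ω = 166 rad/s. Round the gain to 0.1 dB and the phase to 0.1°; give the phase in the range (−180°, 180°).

ω = 150: 11.1 dB, -8.7°; ω = 166: 11.0 dB, -9.1°

At s = jω = j150:
zero (s+15): 15 + j150 → |·| = √(15²+150²) = √22725 ≈ 150.75, ∠ = arctan(150/15) ≈ 84.29°
zero (s+1000): 1000 + j150 → |·| = √(1000²+150²) = √1022500 ≈ 1011.2, ∠ = arctan(150/1000) ≈ 8.53°
pole (s+10): 10 + j150 → |·| = √(10²+150²) = √22600 ≈ 150.33, ∠ = arctan(150/10) ≈ 86.19°
pole (s+548): 548 + j150 → |·| = √(548²+150²) = √322804 ≈ 568.16, ∠ = arctan(150/548) ≈ 15.31°
|L| = 2 · 1.5244e+05 / 85411 ≈ 3.5696
Gain = 20 log₁₀(3.5696) ≈ 11.05 dB
∠L = 92.82° − 101.50° = -8.68°

At s = jω = j166:
zero (s+15): 15 + j166 → |·| = √(15²+166²) = √27781 ≈ 166.68, ∠ = arctan(166/15) ≈ 84.84°
zero (s+1000): 1000 + j166 → |·| = √(1000²+166²) = √1027556 ≈ 1013.7, ∠ = arctan(166/1000) ≈ 9.43°
pole (s+10): 10 + j166 → |·| = √(10²+166²) = √27656 ≈ 166.3, ∠ = arctan(166/10) ≈ 86.55°
pole (s+548): 548 + j166 → |·| = √(548²+166²) = √327860 ≈ 572.59, ∠ = arctan(166/548) ≈ 16.85°
|L| = 2 · 1.6896e+05 / 95222 ≈ 3.5488
Gain = 20 log₁₀(3.5488) ≈ 11.00 dB
∠L = 94.27° − 103.40° = -9.13°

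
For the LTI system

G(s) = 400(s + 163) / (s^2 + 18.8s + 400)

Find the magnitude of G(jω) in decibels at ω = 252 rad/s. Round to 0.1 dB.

5.6 dB

At s = jω = j252:
zero (s+163): 163 + j252 → |·| = √(163²+252²) = √90073 ≈ 300.12, ∠ = arctan(252/163) ≈ 57.10°
quadratic: (j252)² + 18.8·j252 + 400 = -63104 + j4737.6 → |·| ≈ 63282, ∠ ≈ 175.71°
|G| = 400 · 300.12 / 63282 ≈ 1.897
Gain = 20 log₁₀(1.897) ≈ 5.56 dB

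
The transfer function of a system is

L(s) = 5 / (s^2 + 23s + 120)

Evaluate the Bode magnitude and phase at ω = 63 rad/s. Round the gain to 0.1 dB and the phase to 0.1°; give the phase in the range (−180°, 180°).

-58.3 dB, -159.4°

Substitute s = j63:
Numerator: 5 = 5 + j0
Denominator: (j63)^2 + 23(j63) + 120 = -3849 + j1449
|N| = √(5² + 0²) ≈ 5, ∠N ≈ 0.00°
|D| = √(3849² + 1449²) ≈ 4112.7, ∠D ≈ 159.37°
|L| = 5 / 4112.7 ≈ 0.0012157
Gain = 20 log₁₀(0.0012157) ≈ -58.30 dB
∠L = 0.00° − 159.37° = -159.37°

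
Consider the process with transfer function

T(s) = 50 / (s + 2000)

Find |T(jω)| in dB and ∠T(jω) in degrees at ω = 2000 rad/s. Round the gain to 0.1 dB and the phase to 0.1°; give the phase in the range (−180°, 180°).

Substitute s = j2000:
Numerator: 50 = 50 + j0
Denominator: (j2000) + 2000 = 2000 + j2000
|N| = √(50² + 0²) ≈ 50, ∠N ≈ 0.00°
|D| = √(2000² + 2000²) ≈ 2828.4, ∠D ≈ 45.00°
|T| = 50 / 2828.4 ≈ 0.017678
Gain = 20 log₁₀(0.017678) ≈ -35.05 dB
∠T = 0.00° − 45.00° = -45.00°

-35.1 dB, -45.0°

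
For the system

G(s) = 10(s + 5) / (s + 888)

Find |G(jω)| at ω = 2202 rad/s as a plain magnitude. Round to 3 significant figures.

At s = jω = j2202:
zero (s+5): 5 + j2202 → |·| = √(5²+2202²) = √4848829 ≈ 2202, ∠ = arctan(2202/5) ≈ 89.87°
pole (s+888): 888 + j2202 → |·| = √(888²+2202²) = √5637348 ≈ 2374.3, ∠ = arctan(2202/888) ≈ 68.04°
|G| = 10 · 2202 / 2374.3 ≈ 9.2743

9.27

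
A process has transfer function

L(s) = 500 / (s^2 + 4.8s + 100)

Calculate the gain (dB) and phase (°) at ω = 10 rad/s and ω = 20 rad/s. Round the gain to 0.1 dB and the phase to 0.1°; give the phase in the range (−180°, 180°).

ω = 10: 20.4 dB, -90.0°; ω = 20: 4.0 dB, -162.3°

At s = jω = j10:
quadratic: (j10)² + 4.8·j10 + 100 = 0 + j48 → |·| ≈ 48, ∠ ≈ 90.00°
|L| = 500 / 48 ≈ 10.417
Gain = 20 log₁₀(10.417) ≈ 20.35 dB
∠L = 0.00° − 90.00° = -90.00°

At s = jω = j20:
quadratic: (j20)² + 4.8·j20 + 100 = -300 + j96 → |·| ≈ 314.99, ∠ ≈ 162.26°
|L| = 500 / 314.99 ≈ 1.5874
Gain = 20 log₁₀(1.5874) ≈ 4.01 dB
∠L = 0.00° − 162.26° = -162.26°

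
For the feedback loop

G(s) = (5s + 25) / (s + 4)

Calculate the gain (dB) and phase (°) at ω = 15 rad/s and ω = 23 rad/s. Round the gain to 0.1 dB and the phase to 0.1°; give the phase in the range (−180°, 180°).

ω = 15: 14.1 dB, -3.5°; ω = 23: 14.1 dB, -2.4°

Substitute s = j15:
Numerator: 5(j15) + 25 = 25 + j75
Denominator: (j15) + 4 = 4 + j15
|N| = √(25² + 75²) ≈ 79.057, ∠N ≈ 71.57°
|D| = √(4² + 15²) ≈ 15.524, ∠D ≈ 75.07°
|G| = 79.057 / 15.524 ≈ 5.0926
Gain = 20 log₁₀(5.0926) ≈ 14.14 dB
∠G = 71.57° − 75.07° = -3.50°

Substitute s = j23:
Numerator: 5(j23) + 25 = 25 + j115
Denominator: (j23) + 4 = 4 + j23
|N| = √(25² + 115²) ≈ 117.69, ∠N ≈ 77.74°
|D| = √(4² + 23²) ≈ 23.345, ∠D ≈ 80.13°
|G| = 117.69 / 23.345 ≈ 5.0413
Gain = 20 log₁₀(5.0413) ≈ 14.05 dB
∠G = 77.74° − 80.13° = -2.39°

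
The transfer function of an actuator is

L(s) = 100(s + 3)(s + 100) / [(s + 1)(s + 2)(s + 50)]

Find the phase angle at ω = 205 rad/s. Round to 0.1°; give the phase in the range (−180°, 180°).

At s = jω = j205:
zero (s+3): 3 + j205 → |·| = √(3²+205²) = √42034 ≈ 205.02, ∠ = arctan(205/3) ≈ 89.16°
zero (s+100): 100 + j205 → |·| = √(100²+205²) = √52025 ≈ 228.09, ∠ = arctan(205/100) ≈ 64.00°
pole (s+1): 1 + j205 → |·| = √(1²+205²) = √42026 ≈ 205, ∠ = arctan(205/1) ≈ 89.72°
pole (s+2): 2 + j205 → |·| = √(2²+205²) = √42029 ≈ 205.01, ∠ = arctan(205/2) ≈ 89.44°
pole (s+50): 50 + j205 → |·| = √(50²+205²) = √44525 ≈ 211.01, ∠ = arctan(205/50) ≈ 76.29°
∠L = 153.16° − 255.45° = -102.29°

-102.3°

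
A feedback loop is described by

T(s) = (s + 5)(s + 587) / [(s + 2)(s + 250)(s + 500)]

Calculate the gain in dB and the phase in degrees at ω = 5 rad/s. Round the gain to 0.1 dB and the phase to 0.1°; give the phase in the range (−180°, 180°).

-44.2 dB, -24.4°

At s = jω = j5:
zero (s+5): 5 + j5 → |·| = √(5²+5²) = √50 ≈ 7.0711, ∠ = arctan(5/5) ≈ 45.00°
zero (s+587): 587 + j5 → |·| = √(587²+5²) = √344594 ≈ 587.02, ∠ = arctan(5/587) ≈ 0.49°
pole (s+2): 2 + j5 → |·| = √(2²+5²) = √29 ≈ 5.3852, ∠ = arctan(5/2) ≈ 68.20°
pole (s+250): 250 + j5 → |·| = √(250²+5²) = √62525 ≈ 250.05, ∠ = arctan(5/250) ≈ 1.15°
pole (s+500): 500 + j5 → |·| = √(500²+5²) = √250025 ≈ 500.02, ∠ = arctan(5/500) ≈ 0.57°
|T| = 1 · 4150.9 / 6.7331e+05 ≈ 0.0061649
Gain = 20 log₁₀(0.0061649) ≈ -44.20 dB
∠T = 45.49° − 69.92° = -24.43°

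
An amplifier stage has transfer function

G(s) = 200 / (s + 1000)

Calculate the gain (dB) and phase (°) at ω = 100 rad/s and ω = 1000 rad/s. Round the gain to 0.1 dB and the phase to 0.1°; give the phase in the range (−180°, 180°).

ω = 100: -14.0 dB, -5.7°; ω = 1000: -17.0 dB, -45.0°

At s = jω = j100:
pole (s+1000): 1000 + j100 → |·| = √(1000²+100²) = √1010000 ≈ 1005, ∠ = arctan(100/1000) ≈ 5.71°
|G| = 200 / 1005 ≈ 0.199
Gain = 20 log₁₀(0.199) ≈ -14.02 dB
∠G = 0.00° − 5.71° = -5.71°

At s = jω = j1000:
pole (s+1000): 1000 + j1000 → |·| = √(1000²+1000²) = √2000000 ≈ 1414.2, ∠ = arctan(1000/1000) ≈ 45.00°
|G| = 200 / 1414.2 ≈ 0.14142
Gain = 20 log₁₀(0.14142) ≈ -16.99 dB
∠G = 0.00° − 45.00° = -45.00°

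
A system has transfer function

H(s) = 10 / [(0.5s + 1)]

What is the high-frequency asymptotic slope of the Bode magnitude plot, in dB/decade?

Each pole contributes −20 dB/decade at high frequency; each zero contributes +20 dB/decade.
Net: 0 zero(s) − 1 pole(s) → -20 dB/decade.

-20 dB/decade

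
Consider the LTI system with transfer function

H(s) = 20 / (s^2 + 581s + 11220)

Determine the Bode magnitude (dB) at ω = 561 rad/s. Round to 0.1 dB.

Substitute s = j561:
Numerator: 20 = 20 + j0
Denominator: (j561)^2 + 581(j561) + 11220 = -303501 + j325941
|N| = √(20² + 0²) ≈ 20, ∠N ≈ 0.00°
|D| = √(303501² + 325941²) ≈ 4.4537e+05, ∠D ≈ 132.96°
|H| = 20 / 4.4537e+05 ≈ 4.4906e-05
Gain = 20 log₁₀(4.4906e-05) ≈ -86.95 dB

-87.0 dB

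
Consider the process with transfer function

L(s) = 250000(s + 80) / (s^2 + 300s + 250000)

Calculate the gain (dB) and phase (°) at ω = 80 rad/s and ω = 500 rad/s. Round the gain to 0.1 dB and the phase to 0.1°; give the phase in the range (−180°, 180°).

At s = jω = j80:
zero (s+80): 80 + j80 → |·| = √(80²+80²) = √12800 ≈ 113.14, ∠ = arctan(80/80) ≈ 45.00°
quadratic: (j80)² + 300·j80 + 250000 = 243600 + j24000 → |·| ≈ 2.4478e+05, ∠ ≈ 5.63°
|L| = 250000 · 113.14 / 2.4478e+05 ≈ 115.55
Gain = 20 log₁₀(115.55) ≈ 41.26 dB
∠L = 45.00° − 5.63° = 39.37°

At s = jω = j500:
zero (s+80): 80 + j500 → |·| = √(80²+500²) = √256400 ≈ 506.36, ∠ = arctan(500/80) ≈ 80.91°
quadratic: (j500)² + 300·j500 + 250000 = 0 + j150000 → |·| ≈ 1.5e+05, ∠ ≈ 90.00°
|L| = 250000 · 506.36 / 1.5e+05 ≈ 843.93
Gain = 20 log₁₀(843.93) ≈ 58.53 dB
∠L = 80.91° − 90.00° = -9.09°

ω = 80: 41.3 dB, 39.4°; ω = 500: 58.5 dB, -9.1°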